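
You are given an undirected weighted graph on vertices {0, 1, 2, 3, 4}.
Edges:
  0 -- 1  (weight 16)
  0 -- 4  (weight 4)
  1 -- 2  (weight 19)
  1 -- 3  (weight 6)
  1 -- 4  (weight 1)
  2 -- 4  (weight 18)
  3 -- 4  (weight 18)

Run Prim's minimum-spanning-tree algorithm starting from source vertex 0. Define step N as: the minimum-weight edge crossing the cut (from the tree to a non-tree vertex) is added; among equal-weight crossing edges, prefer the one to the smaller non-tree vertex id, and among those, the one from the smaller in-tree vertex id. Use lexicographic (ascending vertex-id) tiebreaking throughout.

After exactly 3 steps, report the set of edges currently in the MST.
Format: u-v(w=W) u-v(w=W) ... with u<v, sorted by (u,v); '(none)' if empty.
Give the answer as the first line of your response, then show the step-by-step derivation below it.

0-4(w=4) 1-3(w=6) 1-4(w=1)

step 1: add edge 0-4 (w=4); MST = {0-4(w=4)}
step 2: add edge 1-4 (w=1); MST = {0-4(w=4) 1-4(w=1)}
step 3: add edge 1-3 (w=6); MST = {0-4(w=4) 1-3(w=6) 1-4(w=1)}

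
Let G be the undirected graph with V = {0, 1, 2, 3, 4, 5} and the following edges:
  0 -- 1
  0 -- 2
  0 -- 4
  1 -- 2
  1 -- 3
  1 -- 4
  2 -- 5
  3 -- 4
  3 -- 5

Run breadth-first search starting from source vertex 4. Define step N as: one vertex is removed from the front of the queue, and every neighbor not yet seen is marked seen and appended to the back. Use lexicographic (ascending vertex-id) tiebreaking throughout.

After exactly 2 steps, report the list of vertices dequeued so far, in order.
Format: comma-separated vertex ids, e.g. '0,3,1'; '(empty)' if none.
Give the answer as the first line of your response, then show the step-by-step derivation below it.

4,0

step 1: dequeue 4; queue=[0,1,3]; order=4
step 2: dequeue 0; queue=[1,3,2]; order=4,0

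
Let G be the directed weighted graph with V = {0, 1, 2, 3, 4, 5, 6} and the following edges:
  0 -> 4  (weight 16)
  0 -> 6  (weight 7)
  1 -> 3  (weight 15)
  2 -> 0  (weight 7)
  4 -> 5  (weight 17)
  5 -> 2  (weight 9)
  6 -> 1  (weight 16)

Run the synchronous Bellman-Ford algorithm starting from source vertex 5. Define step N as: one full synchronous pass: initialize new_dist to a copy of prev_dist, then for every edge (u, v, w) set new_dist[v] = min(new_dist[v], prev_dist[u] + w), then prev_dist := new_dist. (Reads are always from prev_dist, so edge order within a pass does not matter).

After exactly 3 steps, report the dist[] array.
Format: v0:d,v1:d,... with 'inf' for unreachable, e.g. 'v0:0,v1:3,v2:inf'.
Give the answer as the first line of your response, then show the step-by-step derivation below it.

v0:16,v1:inf,v2:9,v3:inf,v4:32,v5:0,v6:23

step 1: dist = v0:inf,v1:inf,v2:9,v3:inf,v4:inf,v5:0,v6:inf
step 2: dist = v0:16,v1:inf,v2:9,v3:inf,v4:inf,v5:0,v6:inf
step 3: dist = v0:16,v1:inf,v2:9,v3:inf,v4:32,v5:0,v6:23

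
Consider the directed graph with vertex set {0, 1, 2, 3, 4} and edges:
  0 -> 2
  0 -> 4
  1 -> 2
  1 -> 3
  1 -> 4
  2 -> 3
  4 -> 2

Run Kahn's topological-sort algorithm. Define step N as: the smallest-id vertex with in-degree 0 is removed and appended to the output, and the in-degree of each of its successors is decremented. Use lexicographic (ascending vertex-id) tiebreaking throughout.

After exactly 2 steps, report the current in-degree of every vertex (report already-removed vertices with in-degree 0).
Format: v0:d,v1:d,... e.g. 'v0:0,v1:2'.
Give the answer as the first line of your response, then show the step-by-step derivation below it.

v0:0,v1:0,v2:1,v3:1,v4:0

step 1: output 0; order=[0]; indeg=(0,0,2,2,1)
step 2: output 1; order=[0,1]; indeg=(0,0,1,1,0)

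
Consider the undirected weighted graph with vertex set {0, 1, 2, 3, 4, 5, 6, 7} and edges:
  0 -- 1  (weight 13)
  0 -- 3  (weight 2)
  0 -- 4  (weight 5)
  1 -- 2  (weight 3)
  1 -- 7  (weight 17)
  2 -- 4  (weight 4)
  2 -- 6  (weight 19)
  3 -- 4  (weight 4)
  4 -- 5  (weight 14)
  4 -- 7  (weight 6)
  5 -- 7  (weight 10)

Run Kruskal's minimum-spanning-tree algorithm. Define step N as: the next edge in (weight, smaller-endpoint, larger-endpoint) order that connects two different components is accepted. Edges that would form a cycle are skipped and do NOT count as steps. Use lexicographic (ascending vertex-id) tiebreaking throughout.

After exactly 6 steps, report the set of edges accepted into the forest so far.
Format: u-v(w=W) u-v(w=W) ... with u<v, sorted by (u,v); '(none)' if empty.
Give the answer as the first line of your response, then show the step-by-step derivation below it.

0-3(w=2) 1-2(w=3) 2-4(w=4) 3-4(w=4) 4-7(w=6) 5-7(w=10)

step 1: add edge 0-3 (w=2); MST = {0-3(w=2)}
step 2: add edge 1-2 (w=3); MST = {0-3(w=2) 1-2(w=3)}
step 3: add edge 2-4 (w=4); MST = {0-3(w=2) 1-2(w=3) 2-4(w=4)}
step 4: add edge 3-4 (w=4); MST = {0-3(w=2) 1-2(w=3) 2-4(w=4) 3-4(w=4)}
step 5: add edge 4-7 (w=6); MST = {0-3(w=2) 1-2(w=3) 2-4(w=4) 3-4(w=4) 4-7(w=6)}
step 6: add edge 5-7 (w=10); MST = {0-3(w=2) 1-2(w=3) 2-4(w=4) 3-4(w=4) 4-7(w=6) 5-7(w=10)}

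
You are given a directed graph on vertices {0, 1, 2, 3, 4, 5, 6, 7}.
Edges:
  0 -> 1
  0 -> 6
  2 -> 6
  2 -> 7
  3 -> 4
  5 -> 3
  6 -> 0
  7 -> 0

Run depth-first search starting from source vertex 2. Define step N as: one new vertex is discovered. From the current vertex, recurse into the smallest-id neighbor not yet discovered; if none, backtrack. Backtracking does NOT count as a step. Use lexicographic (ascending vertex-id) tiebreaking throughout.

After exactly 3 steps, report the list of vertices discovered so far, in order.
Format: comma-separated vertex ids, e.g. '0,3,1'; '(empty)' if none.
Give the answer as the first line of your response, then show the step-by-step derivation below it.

2,6,0

step 1: discover 2; path=2; order=2
step 2: discover 6; path=2>6; order=2,6
step 3: discover 0; path=2>6>0; order=2,6,0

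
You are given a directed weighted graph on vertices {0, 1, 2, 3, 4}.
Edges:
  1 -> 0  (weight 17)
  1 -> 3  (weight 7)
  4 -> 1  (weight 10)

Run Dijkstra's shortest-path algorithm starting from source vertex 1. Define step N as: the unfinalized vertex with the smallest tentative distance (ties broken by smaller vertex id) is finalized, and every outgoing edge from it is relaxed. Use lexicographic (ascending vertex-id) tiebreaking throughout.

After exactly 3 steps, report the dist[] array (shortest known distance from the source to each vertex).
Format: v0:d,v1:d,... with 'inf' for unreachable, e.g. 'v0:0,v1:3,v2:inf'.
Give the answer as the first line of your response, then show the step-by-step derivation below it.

v0:17,v1:0,v2:inf,v3:7,v4:inf

step 1: dist = v0:17,v1:0,v2:inf,v3:7,v4:inf
step 2: dist = v0:17,v1:0,v2:inf,v3:7,v4:inf
step 3: dist = v0:17,v1:0,v2:inf,v3:7,v4:inf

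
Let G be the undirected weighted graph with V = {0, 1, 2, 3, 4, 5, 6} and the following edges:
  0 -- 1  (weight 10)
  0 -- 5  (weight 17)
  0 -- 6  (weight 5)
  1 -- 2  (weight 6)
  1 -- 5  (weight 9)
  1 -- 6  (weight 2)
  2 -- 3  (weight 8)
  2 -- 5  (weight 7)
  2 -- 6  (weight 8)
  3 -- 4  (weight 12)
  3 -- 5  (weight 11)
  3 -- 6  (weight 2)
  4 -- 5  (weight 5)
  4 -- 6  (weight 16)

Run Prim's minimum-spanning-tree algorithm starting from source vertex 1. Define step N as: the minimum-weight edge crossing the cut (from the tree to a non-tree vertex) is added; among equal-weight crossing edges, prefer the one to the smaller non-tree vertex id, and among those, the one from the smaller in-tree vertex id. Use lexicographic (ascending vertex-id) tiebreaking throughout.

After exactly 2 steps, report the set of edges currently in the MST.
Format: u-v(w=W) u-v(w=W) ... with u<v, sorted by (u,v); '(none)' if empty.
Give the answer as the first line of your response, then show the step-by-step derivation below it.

1-6(w=2) 3-6(w=2)

step 1: add edge 1-6 (w=2); MST = {1-6(w=2)}
step 2: add edge 3-6 (w=2); MST = {1-6(w=2) 3-6(w=2)}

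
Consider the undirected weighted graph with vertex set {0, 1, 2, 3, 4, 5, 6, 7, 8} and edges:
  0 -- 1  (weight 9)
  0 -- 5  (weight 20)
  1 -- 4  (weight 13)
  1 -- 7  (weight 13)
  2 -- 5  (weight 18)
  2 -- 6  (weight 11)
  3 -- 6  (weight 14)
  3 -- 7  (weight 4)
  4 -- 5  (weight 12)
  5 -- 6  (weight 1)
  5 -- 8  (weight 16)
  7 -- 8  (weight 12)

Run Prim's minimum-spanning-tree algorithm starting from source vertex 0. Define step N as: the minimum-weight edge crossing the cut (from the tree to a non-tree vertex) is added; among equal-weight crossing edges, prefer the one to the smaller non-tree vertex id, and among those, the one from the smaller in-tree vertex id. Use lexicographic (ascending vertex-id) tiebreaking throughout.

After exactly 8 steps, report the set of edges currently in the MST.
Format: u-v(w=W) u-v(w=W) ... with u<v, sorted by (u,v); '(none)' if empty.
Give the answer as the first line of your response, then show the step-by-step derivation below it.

0-1(w=9) 1-4(w=13) 1-7(w=13) 2-6(w=11) 3-7(w=4) 4-5(w=12) 5-6(w=1) 7-8(w=12)

step 1: add edge 0-1 (w=9); MST = {0-1(w=9)}
step 2: add edge 1-4 (w=13); MST = {0-1(w=9) 1-4(w=13)}
step 3: add edge 4-5 (w=12); MST = {0-1(w=9) 1-4(w=13) 4-5(w=12)}
step 4: add edge 5-6 (w=1); MST = {0-1(w=9) 1-4(w=13) 4-5(w=12) 5-6(w=1)}
step 5: add edge 2-6 (w=11); MST = {0-1(w=9) 1-4(w=13) 2-6(w=11) 4-5(w=12) 5-6(w=1)}
step 6: add edge 1-7 (w=13); MST = {0-1(w=9) 1-4(w=13) 1-7(w=13) 2-6(w=11) 4-5(w=12) 5-6(w=1)}
step 7: add edge 3-7 (w=4); MST = {0-1(w=9) 1-4(w=13) 1-7(w=13) 2-6(w=11) 3-7(w=4) 4-5(w=12) 5-6(w=1)}
step 8: add edge 7-8 (w=12); MST = {0-1(w=9) 1-4(w=13) 1-7(w=13) 2-6(w=11) 3-7(w=4) 4-5(w=12) 5-6(w=1) 7-8(w=12)}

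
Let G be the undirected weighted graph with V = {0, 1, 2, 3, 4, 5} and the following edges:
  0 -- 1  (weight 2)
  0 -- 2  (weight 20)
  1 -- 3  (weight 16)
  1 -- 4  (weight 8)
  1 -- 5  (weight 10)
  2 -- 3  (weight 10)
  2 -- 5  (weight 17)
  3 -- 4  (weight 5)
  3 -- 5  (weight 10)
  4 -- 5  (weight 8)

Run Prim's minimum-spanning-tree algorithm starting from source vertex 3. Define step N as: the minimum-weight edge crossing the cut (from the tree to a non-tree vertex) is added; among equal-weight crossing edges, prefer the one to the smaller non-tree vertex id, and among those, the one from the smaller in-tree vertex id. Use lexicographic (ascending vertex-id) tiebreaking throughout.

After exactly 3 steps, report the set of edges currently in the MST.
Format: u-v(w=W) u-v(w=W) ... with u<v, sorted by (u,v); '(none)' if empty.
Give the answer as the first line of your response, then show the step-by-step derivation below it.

0-1(w=2) 1-4(w=8) 3-4(w=5)

step 1: add edge 3-4 (w=5); MST = {3-4(w=5)}
step 2: add edge 1-4 (w=8); MST = {1-4(w=8) 3-4(w=5)}
step 3: add edge 0-1 (w=2); MST = {0-1(w=2) 1-4(w=8) 3-4(w=5)}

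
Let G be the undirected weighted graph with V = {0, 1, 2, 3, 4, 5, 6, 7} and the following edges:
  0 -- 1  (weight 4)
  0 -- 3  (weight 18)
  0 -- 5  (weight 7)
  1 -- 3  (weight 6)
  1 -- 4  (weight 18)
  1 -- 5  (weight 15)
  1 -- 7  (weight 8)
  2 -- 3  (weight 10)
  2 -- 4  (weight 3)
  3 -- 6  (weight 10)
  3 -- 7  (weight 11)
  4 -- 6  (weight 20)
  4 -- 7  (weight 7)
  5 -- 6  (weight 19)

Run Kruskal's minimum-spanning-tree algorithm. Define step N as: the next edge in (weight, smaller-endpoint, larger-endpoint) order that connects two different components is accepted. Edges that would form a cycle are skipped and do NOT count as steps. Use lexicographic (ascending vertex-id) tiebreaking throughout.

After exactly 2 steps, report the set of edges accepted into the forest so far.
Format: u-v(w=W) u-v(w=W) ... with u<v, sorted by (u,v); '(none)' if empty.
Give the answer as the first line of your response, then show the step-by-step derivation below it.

0-1(w=4) 2-4(w=3)

step 1: add edge 2-4 (w=3); MST = {2-4(w=3)}
step 2: add edge 0-1 (w=4); MST = {0-1(w=4) 2-4(w=3)}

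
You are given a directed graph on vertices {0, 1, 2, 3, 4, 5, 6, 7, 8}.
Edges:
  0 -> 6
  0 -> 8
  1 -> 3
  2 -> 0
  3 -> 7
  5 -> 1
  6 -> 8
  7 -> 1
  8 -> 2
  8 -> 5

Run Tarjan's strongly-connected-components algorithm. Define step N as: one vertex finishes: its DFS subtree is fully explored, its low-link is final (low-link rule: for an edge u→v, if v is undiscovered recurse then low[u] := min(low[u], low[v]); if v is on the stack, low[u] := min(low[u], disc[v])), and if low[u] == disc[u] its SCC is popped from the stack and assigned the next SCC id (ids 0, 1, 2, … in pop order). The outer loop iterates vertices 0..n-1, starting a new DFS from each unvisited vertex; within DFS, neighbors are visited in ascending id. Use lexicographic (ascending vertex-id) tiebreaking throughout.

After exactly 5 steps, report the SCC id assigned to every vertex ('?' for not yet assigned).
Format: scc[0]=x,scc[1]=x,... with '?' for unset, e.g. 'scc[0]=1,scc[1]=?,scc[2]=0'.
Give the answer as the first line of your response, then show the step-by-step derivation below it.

scc[0]=?,scc[1]=0,scc[2]=?,scc[3]=0,scc[4]=?,scc[5]=1,scc[6]=?,scc[7]=0,scc[8]=?

step 1: low=(low[0]=0,low[1]=?,low[2]=0,low[3]=?,low[4]=?,low[5]=?,low[6]=1,low[7]=?,low[8]=2); scc=(scc[0]=?,scc[1]=?,scc[2]=?,scc[3]=?,scc[4]=?,scc[5]=?,scc[6]=?,scc[7]=?,scc[8]=?)
step 2: low=(low[0]=0,low[1]=5,low[2]=0,low[3]=6,low[4]=?,low[5]=4,low[6]=1,low[7]=5,low[8]=0); scc=(scc[0]=?,scc[1]=?,scc[2]=?,scc[3]=?,scc[4]=?,scc[5]=?,scc[6]=?,scc[7]=?,scc[8]=?)
step 3: low=(low[0]=0,low[1]=5,low[2]=0,low[3]=5,low[4]=?,low[5]=4,low[6]=1,low[7]=5,low[8]=0); scc=(scc[0]=?,scc[1]=?,scc[2]=?,scc[3]=?,scc[4]=?,scc[5]=?,scc[6]=?,scc[7]=?,scc[8]=?)
step 4: low=(low[0]=0,low[1]=5,low[2]=0,low[3]=5,low[4]=?,low[5]=4,low[6]=1,low[7]=5,low[8]=0); scc=(scc[0]=?,scc[1]=0,scc[2]=?,scc[3]=0,scc[4]=?,scc[5]=?,scc[6]=?,scc[7]=0,scc[8]=?)
step 5: low=(low[0]=0,low[1]=5,low[2]=0,low[3]=5,low[4]=?,low[5]=4,low[6]=1,low[7]=5,low[8]=0); scc=(scc[0]=?,scc[1]=0,scc[2]=?,scc[3]=0,scc[4]=?,scc[5]=1,scc[6]=?,scc[7]=0,scc[8]=?)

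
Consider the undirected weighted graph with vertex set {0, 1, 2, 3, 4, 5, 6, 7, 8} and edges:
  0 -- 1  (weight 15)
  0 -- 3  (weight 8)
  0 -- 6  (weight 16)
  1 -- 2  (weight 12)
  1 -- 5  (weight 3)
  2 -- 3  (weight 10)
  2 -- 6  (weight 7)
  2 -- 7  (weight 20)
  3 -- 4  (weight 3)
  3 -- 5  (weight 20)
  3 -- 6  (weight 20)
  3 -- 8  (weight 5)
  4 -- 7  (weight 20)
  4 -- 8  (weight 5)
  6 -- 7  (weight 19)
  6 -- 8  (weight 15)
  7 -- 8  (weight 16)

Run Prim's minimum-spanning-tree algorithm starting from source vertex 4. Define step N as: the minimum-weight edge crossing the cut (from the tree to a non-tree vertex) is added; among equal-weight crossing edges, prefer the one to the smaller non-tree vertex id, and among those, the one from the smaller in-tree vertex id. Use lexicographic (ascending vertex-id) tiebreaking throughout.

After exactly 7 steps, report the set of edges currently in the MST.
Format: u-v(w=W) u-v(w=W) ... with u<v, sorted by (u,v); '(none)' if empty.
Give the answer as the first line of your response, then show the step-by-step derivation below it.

0-3(w=8) 1-2(w=12) 1-5(w=3) 2-3(w=10) 2-6(w=7) 3-4(w=3) 3-8(w=5)

step 1: add edge 3-4 (w=3); MST = {3-4(w=3)}
step 2: add edge 3-8 (w=5); MST = {3-4(w=3) 3-8(w=5)}
step 3: add edge 0-3 (w=8); MST = {0-3(w=8) 3-4(w=3) 3-8(w=5)}
step 4: add edge 2-3 (w=10); MST = {0-3(w=8) 2-3(w=10) 3-4(w=3) 3-8(w=5)}
step 5: add edge 2-6 (w=7); MST = {0-3(w=8) 2-3(w=10) 2-6(w=7) 3-4(w=3) 3-8(w=5)}
step 6: add edge 1-2 (w=12); MST = {0-3(w=8) 1-2(w=12) 2-3(w=10) 2-6(w=7) 3-4(w=3) 3-8(w=5)}
step 7: add edge 1-5 (w=3); MST = {0-3(w=8) 1-2(w=12) 1-5(w=3) 2-3(w=10) 2-6(w=7) 3-4(w=3) 3-8(w=5)}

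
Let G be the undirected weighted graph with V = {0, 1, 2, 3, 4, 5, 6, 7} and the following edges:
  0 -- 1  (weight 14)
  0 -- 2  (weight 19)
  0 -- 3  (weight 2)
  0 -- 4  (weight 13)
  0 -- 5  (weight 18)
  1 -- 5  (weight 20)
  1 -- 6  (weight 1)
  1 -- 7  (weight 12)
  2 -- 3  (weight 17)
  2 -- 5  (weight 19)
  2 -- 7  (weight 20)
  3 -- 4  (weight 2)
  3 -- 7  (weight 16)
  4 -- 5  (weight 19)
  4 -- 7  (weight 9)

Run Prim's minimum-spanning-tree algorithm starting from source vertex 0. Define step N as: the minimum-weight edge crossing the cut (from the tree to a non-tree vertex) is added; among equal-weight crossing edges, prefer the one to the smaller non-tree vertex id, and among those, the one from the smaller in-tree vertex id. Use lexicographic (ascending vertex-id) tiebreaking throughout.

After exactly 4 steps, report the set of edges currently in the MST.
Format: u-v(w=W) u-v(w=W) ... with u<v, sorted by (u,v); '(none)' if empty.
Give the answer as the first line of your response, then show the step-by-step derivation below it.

0-3(w=2) 1-7(w=12) 3-4(w=2) 4-7(w=9)

step 1: add edge 0-3 (w=2); MST = {0-3(w=2)}
step 2: add edge 3-4 (w=2); MST = {0-3(w=2) 3-4(w=2)}
step 3: add edge 4-7 (w=9); MST = {0-3(w=2) 3-4(w=2) 4-7(w=9)}
step 4: add edge 1-7 (w=12); MST = {0-3(w=2) 1-7(w=12) 3-4(w=2) 4-7(w=9)}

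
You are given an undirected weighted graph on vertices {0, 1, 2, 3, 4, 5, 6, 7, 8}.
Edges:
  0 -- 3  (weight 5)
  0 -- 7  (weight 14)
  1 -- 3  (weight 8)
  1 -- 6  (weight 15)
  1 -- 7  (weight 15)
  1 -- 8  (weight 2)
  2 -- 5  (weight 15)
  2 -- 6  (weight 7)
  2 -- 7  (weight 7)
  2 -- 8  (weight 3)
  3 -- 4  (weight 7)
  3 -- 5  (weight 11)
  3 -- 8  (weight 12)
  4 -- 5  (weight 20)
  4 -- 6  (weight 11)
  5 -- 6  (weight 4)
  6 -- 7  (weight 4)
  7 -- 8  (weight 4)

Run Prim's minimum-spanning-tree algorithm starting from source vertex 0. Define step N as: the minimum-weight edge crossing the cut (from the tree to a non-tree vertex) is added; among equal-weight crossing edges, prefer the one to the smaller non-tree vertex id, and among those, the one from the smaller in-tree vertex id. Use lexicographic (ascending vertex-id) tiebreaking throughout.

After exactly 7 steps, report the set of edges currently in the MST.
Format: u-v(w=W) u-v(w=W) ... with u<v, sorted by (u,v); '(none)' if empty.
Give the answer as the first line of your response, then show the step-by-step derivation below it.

0-3(w=5) 1-3(w=8) 1-8(w=2) 2-8(w=3) 3-4(w=7) 6-7(w=4) 7-8(w=4)

step 1: add edge 0-3 (w=5); MST = {0-3(w=5)}
step 2: add edge 3-4 (w=7); MST = {0-3(w=5) 3-4(w=7)}
step 3: add edge 1-3 (w=8); MST = {0-3(w=5) 1-3(w=8) 3-4(w=7)}
step 4: add edge 1-8 (w=2); MST = {0-3(w=5) 1-3(w=8) 1-8(w=2) 3-4(w=7)}
step 5: add edge 2-8 (w=3); MST = {0-3(w=5) 1-3(w=8) 1-8(w=2) 2-8(w=3) 3-4(w=7)}
step 6: add edge 7-8 (w=4); MST = {0-3(w=5) 1-3(w=8) 1-8(w=2) 2-8(w=3) 3-4(w=7) 7-8(w=4)}
step 7: add edge 6-7 (w=4); MST = {0-3(w=5) 1-3(w=8) 1-8(w=2) 2-8(w=3) 3-4(w=7) 6-7(w=4) 7-8(w=4)}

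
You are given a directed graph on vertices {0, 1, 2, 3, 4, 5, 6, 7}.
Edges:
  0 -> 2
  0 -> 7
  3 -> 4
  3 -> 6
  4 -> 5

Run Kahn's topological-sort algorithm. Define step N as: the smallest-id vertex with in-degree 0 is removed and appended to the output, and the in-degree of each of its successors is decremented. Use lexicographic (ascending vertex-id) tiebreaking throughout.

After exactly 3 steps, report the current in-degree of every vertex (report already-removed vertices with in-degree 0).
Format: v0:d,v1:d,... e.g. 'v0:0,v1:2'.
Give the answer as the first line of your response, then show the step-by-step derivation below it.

v0:0,v1:0,v2:0,v3:0,v4:1,v5:1,v6:1,v7:0

step 1: output 0; order=[0]; indeg=(0,0,0,0,1,1,1,0)
step 2: output 1; order=[0,1]; indeg=(0,0,0,0,1,1,1,0)
step 3: output 2; order=[0,1,2]; indeg=(0,0,0,0,1,1,1,0)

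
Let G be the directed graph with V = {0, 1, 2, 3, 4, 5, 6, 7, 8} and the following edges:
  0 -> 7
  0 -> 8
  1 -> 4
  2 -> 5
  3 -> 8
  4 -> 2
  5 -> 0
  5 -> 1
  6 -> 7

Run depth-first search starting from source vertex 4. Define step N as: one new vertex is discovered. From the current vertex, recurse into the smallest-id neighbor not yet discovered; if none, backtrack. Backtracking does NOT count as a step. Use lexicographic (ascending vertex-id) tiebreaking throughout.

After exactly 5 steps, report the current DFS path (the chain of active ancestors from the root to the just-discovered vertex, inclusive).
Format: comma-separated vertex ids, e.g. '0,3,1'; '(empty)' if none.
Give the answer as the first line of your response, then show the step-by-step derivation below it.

4,2,5,0,7

step 1: discover 4; path=4; order=4
step 2: discover 2; path=4>2; order=4,2
step 3: discover 5; path=4>2>5; order=4,2,5
step 4: discover 0; path=4>2>5>0; order=4,2,5,0
step 5: discover 7; path=4>2>5>0>7; order=4,2,5,0,7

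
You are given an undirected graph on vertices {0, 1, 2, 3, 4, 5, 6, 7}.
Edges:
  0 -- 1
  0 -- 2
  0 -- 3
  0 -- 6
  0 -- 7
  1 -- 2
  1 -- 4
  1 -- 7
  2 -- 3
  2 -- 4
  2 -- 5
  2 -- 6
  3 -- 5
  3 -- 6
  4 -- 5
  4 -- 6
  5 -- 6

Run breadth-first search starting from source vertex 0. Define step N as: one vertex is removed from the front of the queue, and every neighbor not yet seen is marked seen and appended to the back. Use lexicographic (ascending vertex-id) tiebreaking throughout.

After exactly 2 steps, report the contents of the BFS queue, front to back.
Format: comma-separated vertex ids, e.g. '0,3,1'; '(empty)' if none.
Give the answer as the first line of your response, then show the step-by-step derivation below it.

2,3,6,7,4

step 1: dequeue 0; queue=[1,2,3,6,7]; order=0
step 2: dequeue 1; queue=[2,3,6,7,4]; order=0,1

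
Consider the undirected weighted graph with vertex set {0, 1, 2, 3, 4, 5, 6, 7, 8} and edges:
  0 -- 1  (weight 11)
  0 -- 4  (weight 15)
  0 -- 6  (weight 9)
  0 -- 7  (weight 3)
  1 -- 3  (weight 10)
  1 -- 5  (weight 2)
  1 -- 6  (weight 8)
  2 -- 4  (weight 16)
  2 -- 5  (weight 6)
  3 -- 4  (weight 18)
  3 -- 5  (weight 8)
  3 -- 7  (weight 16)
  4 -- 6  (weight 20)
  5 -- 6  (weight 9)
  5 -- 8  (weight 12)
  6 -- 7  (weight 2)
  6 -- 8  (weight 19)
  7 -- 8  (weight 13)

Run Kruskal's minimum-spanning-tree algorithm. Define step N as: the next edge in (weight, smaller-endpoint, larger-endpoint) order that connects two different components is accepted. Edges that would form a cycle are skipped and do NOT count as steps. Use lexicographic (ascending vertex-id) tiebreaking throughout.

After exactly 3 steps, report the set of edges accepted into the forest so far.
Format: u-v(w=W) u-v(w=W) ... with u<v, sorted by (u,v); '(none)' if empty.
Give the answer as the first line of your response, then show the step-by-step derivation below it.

0-7(w=3) 1-5(w=2) 6-7(w=2)

step 1: add edge 1-5 (w=2); MST = {1-5(w=2)}
step 2: add edge 6-7 (w=2); MST = {1-5(w=2) 6-7(w=2)}
step 3: add edge 0-7 (w=3); MST = {0-7(w=3) 1-5(w=2) 6-7(w=2)}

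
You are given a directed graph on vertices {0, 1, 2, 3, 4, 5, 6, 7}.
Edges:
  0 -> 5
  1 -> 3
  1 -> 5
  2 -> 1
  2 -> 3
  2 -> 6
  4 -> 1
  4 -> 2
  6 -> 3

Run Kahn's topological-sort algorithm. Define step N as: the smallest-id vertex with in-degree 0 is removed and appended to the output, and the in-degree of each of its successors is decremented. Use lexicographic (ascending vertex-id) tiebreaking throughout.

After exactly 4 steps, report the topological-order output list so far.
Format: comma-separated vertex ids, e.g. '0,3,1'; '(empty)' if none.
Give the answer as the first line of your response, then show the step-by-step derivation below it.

0,4,2,1

step 1: output 0; order=[0]; indeg=(0,2,1,3,0,1,1,0)
step 2: output 4; order=[0,4]; indeg=(0,1,0,3,0,1,1,0)
step 3: output 2; order=[0,4,2]; indeg=(0,0,0,2,0,1,0,0)
step 4: output 1; order=[0,4,2,1]; indeg=(0,0,0,1,0,0,0,0)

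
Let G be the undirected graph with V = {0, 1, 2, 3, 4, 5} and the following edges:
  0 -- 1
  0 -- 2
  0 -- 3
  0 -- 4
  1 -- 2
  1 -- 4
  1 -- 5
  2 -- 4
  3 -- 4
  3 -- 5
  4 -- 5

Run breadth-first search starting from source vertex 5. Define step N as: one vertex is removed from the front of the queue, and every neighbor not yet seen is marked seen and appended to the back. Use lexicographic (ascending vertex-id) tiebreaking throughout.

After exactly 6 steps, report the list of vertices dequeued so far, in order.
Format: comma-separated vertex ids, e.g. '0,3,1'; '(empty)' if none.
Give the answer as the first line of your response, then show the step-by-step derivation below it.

5,1,3,4,0,2

step 1: dequeue 5; queue=[1,3,4]; order=5
step 2: dequeue 1; queue=[3,4,0,2]; order=5,1
step 3: dequeue 3; queue=[4,0,2]; order=5,1,3
step 4: dequeue 4; queue=[0,2]; order=5,1,3,4
step 5: dequeue 0; queue=[2]; order=5,1,3,4,0
step 6: dequeue 2; queue=[(empty)]; order=5,1,3,4,0,2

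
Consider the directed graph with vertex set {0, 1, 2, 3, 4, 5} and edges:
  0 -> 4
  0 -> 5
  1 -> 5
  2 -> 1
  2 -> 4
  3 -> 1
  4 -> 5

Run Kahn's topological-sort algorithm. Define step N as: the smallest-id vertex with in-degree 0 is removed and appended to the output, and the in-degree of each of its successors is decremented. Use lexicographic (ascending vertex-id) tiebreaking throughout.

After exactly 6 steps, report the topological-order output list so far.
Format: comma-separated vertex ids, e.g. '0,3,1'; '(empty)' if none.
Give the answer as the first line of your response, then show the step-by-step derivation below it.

0,2,3,1,4,5

step 1: output 0; order=[0]; indeg=(0,2,0,0,1,2)
step 2: output 2; order=[0,2]; indeg=(0,1,0,0,0,2)
step 3: output 3; order=[0,2,3]; indeg=(0,0,0,0,0,2)
step 4: output 1; order=[0,2,3,1]; indeg=(0,0,0,0,0,1)
step 5: output 4; order=[0,2,3,1,4]; indeg=(0,0,0,0,0,0)
step 6: output 5; order=[0,2,3,1,4,5]; indeg=(0,0,0,0,0,0)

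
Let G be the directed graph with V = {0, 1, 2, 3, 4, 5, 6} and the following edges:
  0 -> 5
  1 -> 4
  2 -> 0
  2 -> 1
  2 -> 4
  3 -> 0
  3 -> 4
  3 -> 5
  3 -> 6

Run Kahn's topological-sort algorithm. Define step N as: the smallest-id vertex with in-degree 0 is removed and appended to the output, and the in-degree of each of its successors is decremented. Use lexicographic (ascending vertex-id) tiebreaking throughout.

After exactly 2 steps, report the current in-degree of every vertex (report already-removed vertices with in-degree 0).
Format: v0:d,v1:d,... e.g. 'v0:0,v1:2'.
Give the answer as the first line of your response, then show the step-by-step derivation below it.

v0:1,v1:0,v2:0,v3:0,v4:1,v5:2,v6:1

step 1: output 2; order=[2]; indeg=(1,0,0,0,2,2,1)
step 2: output 1; order=[2,1]; indeg=(1,0,0,0,1,2,1)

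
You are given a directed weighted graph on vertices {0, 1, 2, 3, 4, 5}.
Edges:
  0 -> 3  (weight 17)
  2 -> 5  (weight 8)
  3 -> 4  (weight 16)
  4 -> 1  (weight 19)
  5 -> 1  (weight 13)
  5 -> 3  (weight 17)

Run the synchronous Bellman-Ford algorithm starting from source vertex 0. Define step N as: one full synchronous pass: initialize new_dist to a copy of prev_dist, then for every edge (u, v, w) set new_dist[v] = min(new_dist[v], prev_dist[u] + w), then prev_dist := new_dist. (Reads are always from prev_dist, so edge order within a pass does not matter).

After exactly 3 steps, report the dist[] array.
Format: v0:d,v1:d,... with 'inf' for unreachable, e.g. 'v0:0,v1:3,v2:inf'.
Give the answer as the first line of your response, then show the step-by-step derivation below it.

v0:0,v1:52,v2:inf,v3:17,v4:33,v5:inf

step 1: dist = v0:0,v1:inf,v2:inf,v3:17,v4:inf,v5:inf
step 2: dist = v0:0,v1:inf,v2:inf,v3:17,v4:33,v5:inf
step 3: dist = v0:0,v1:52,v2:inf,v3:17,v4:33,v5:inf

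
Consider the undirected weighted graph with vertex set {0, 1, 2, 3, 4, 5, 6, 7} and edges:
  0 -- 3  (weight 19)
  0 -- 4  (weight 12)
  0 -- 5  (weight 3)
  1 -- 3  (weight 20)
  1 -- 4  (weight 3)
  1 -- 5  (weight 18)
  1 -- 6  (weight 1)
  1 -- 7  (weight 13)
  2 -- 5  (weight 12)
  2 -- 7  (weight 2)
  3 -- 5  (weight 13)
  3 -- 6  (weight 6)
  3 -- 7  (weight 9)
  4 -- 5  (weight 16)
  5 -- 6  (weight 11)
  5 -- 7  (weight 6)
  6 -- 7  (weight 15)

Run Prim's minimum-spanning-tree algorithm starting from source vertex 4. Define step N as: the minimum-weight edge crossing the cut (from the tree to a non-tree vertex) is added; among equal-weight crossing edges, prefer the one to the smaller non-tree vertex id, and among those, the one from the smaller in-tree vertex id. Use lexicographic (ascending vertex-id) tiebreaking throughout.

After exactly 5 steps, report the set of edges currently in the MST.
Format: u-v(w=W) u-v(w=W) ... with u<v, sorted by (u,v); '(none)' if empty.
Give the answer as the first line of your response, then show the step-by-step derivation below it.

1-4(w=3) 1-6(w=1) 2-7(w=2) 3-6(w=6) 3-7(w=9)

step 1: add edge 1-4 (w=3); MST = {1-4(w=3)}
step 2: add edge 1-6 (w=1); MST = {1-4(w=3) 1-6(w=1)}
step 3: add edge 3-6 (w=6); MST = {1-4(w=3) 1-6(w=1) 3-6(w=6)}
step 4: add edge 3-7 (w=9); MST = {1-4(w=3) 1-6(w=1) 3-6(w=6) 3-7(w=9)}
step 5: add edge 2-7 (w=2); MST = {1-4(w=3) 1-6(w=1) 2-7(w=2) 3-6(w=6) 3-7(w=9)}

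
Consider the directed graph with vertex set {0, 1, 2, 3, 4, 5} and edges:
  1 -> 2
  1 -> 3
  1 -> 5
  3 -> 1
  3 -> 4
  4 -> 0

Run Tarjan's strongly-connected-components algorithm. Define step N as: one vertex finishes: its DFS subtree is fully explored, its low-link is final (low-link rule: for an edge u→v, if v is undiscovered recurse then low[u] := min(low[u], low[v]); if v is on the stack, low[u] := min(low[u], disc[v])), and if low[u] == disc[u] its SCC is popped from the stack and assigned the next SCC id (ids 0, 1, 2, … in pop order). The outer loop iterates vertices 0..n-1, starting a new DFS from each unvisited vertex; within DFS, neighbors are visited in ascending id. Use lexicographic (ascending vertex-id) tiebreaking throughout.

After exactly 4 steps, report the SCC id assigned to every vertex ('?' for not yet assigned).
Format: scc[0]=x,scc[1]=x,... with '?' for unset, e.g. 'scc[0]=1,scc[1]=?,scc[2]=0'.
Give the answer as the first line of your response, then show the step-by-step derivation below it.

scc[0]=0,scc[1]=?,scc[2]=1,scc[3]=?,scc[4]=2,scc[5]=?

step 1: low=(low[0]=0,low[1]=?,low[2]=?,low[3]=?,low[4]=?,low[5]=?); scc=(scc[0]=0,scc[1]=?,scc[2]=?,scc[3]=?,scc[4]=?,scc[5]=?)
step 2: low=(low[0]=0,low[1]=1,low[2]=2,low[3]=?,low[4]=?,low[5]=?); scc=(scc[0]=0,scc[1]=?,scc[2]=1,scc[3]=?,scc[4]=?,scc[5]=?)
step 3: low=(low[0]=0,low[1]=1,low[2]=2,low[3]=1,low[4]=4,low[5]=?); scc=(scc[0]=0,scc[1]=?,scc[2]=1,scc[3]=?,scc[4]=2,scc[5]=?)
step 4: low=(low[0]=0,low[1]=1,low[2]=2,low[3]=1,low[4]=4,low[5]=?); scc=(scc[0]=0,scc[1]=?,scc[2]=1,scc[3]=?,scc[4]=2,scc[5]=?)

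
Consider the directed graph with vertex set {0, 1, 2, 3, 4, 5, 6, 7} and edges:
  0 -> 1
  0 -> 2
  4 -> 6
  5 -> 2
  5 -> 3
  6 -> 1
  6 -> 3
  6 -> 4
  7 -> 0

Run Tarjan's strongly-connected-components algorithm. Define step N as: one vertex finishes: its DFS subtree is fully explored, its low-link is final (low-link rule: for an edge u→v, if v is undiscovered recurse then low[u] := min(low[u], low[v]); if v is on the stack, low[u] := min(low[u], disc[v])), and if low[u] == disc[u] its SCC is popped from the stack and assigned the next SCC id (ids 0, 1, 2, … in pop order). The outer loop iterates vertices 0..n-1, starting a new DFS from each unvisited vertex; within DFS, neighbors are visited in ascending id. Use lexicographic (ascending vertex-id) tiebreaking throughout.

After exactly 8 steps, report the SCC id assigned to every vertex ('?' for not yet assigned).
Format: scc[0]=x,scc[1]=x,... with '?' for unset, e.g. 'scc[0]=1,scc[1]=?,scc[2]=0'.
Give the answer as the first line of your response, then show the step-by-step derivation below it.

scc[0]=2,scc[1]=0,scc[2]=1,scc[3]=3,scc[4]=4,scc[5]=5,scc[6]=4,scc[7]=6

step 1: low=(low[0]=0,low[1]=1,low[2]=?,low[3]=?,low[4]=?,low[5]=?,low[6]=?,low[7]=?); scc=(scc[0]=?,scc[1]=0,scc[2]=?,scc[3]=?,scc[4]=?,scc[5]=?,scc[6]=?,scc[7]=?)
step 2: low=(low[0]=0,low[1]=1,low[2]=2,low[3]=?,low[4]=?,low[5]=?,low[6]=?,low[7]=?); scc=(scc[0]=?,scc[1]=0,scc[2]=1,scc[3]=?,scc[4]=?,scc[5]=?,scc[6]=?,scc[7]=?)
step 3: low=(low[0]=0,low[1]=1,low[2]=2,low[3]=?,low[4]=?,low[5]=?,low[6]=?,low[7]=?); scc=(scc[0]=2,scc[1]=0,scc[2]=1,scc[3]=?,scc[4]=?,scc[5]=?,scc[6]=?,scc[7]=?)
step 4: low=(low[0]=0,low[1]=1,low[2]=2,low[3]=3,low[4]=?,low[5]=?,low[6]=?,low[7]=?); scc=(scc[0]=2,scc[1]=0,scc[2]=1,scc[3]=3,scc[4]=?,scc[5]=?,scc[6]=?,scc[7]=?)
step 5: low=(low[0]=0,low[1]=1,low[2]=2,low[3]=3,low[4]=4,low[5]=?,low[6]=4,low[7]=?); scc=(scc[0]=2,scc[1]=0,scc[2]=1,scc[3]=3,scc[4]=?,scc[5]=?,scc[6]=?,scc[7]=?)
step 6: low=(low[0]=0,low[1]=1,low[2]=2,low[3]=3,low[4]=4,low[5]=?,low[6]=4,low[7]=?); scc=(scc[0]=2,scc[1]=0,scc[2]=1,scc[3]=3,scc[4]=4,scc[5]=?,scc[6]=4,scc[7]=?)
step 7: low=(low[0]=0,low[1]=1,low[2]=2,low[3]=3,low[4]=4,low[5]=6,low[6]=4,low[7]=?); scc=(scc[0]=2,scc[1]=0,scc[2]=1,scc[3]=3,scc[4]=4,scc[5]=5,scc[6]=4,scc[7]=?)
step 8: low=(low[0]=0,low[1]=1,low[2]=2,low[3]=3,low[4]=4,low[5]=6,low[6]=4,low[7]=7); scc=(scc[0]=2,scc[1]=0,scc[2]=1,scc[3]=3,scc[4]=4,scc[5]=5,scc[6]=4,scc[7]=6)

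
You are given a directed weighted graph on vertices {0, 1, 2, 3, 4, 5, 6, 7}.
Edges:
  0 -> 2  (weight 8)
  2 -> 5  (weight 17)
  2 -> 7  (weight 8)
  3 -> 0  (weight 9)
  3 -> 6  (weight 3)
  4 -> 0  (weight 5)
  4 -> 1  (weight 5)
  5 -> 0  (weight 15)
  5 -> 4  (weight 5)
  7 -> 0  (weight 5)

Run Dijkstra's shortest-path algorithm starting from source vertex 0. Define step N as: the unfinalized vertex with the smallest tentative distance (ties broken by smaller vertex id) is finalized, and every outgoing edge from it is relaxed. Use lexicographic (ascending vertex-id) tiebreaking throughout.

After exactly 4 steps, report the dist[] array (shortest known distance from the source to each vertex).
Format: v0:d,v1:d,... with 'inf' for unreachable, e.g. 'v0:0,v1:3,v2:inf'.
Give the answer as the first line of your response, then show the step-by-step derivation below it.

v0:0,v1:inf,v2:8,v3:inf,v4:30,v5:25,v6:inf,v7:16

step 1: dist = v0:0,v1:inf,v2:8,v3:inf,v4:inf,v5:inf,v6:inf,v7:inf
step 2: dist = v0:0,v1:inf,v2:8,v3:inf,v4:inf,v5:25,v6:inf,v7:16
step 3: dist = v0:0,v1:inf,v2:8,v3:inf,v4:inf,v5:25,v6:inf,v7:16
step 4: dist = v0:0,v1:inf,v2:8,v3:inf,v4:30,v5:25,v6:inf,v7:16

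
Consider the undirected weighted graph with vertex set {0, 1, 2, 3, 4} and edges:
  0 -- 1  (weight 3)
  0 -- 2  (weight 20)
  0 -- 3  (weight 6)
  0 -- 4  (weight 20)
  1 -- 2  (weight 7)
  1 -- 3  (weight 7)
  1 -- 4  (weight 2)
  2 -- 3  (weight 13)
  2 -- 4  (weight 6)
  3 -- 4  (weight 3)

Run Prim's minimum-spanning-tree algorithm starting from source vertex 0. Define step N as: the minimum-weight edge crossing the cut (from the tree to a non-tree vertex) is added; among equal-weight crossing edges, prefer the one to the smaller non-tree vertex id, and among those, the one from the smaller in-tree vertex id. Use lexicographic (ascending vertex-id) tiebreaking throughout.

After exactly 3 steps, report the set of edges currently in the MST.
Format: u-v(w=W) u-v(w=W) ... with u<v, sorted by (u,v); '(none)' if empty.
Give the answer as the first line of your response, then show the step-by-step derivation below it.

0-1(w=3) 1-4(w=2) 3-4(w=3)

step 1: add edge 0-1 (w=3); MST = {0-1(w=3)}
step 2: add edge 1-4 (w=2); MST = {0-1(w=3) 1-4(w=2)}
step 3: add edge 3-4 (w=3); MST = {0-1(w=3) 1-4(w=2) 3-4(w=3)}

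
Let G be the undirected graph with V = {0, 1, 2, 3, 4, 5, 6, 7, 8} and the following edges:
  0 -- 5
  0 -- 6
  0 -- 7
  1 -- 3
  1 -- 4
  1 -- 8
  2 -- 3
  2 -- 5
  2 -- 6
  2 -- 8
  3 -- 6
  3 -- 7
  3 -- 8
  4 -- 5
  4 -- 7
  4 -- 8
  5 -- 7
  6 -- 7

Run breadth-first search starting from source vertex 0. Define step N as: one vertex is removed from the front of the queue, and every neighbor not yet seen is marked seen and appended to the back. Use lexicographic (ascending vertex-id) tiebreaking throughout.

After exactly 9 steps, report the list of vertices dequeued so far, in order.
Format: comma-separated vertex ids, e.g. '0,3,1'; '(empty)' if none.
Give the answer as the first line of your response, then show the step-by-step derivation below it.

0,5,6,7,2,4,3,8,1

step 1: dequeue 0; queue=[5,6,7]; order=0
step 2: dequeue 5; queue=[6,7,2,4]; order=0,5
step 3: dequeue 6; queue=[7,2,4,3]; order=0,5,6
step 4: dequeue 7; queue=[2,4,3]; order=0,5,6,7
step 5: dequeue 2; queue=[4,3,8]; order=0,5,6,7,2
step 6: dequeue 4; queue=[3,8,1]; order=0,5,6,7,2,4
step 7: dequeue 3; queue=[8,1]; order=0,5,6,7,2,4,3
step 8: dequeue 8; queue=[1]; order=0,5,6,7,2,4,3,8
step 9: dequeue 1; queue=[(empty)]; order=0,5,6,7,2,4,3,8,1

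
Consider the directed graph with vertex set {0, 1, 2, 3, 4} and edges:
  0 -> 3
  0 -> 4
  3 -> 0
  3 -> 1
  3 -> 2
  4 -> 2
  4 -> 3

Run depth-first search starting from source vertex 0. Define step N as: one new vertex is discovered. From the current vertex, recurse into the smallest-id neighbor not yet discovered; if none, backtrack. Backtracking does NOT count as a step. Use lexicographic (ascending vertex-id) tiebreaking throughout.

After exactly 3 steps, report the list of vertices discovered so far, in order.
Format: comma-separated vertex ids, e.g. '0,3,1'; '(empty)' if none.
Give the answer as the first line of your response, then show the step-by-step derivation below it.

0,3,1

step 1: discover 0; path=0; order=0
step 2: discover 3; path=0>3; order=0,3
step 3: discover 1; path=0>3>1; order=0,3,1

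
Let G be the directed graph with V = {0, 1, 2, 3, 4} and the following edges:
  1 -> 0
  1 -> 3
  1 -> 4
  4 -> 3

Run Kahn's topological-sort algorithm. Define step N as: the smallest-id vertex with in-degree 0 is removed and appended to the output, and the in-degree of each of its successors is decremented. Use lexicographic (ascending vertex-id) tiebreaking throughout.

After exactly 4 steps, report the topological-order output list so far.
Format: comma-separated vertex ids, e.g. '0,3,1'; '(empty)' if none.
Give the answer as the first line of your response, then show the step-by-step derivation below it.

1,0,2,4

step 1: output 1; order=[1]; indeg=(0,0,0,1,0)
step 2: output 0; order=[1,0]; indeg=(0,0,0,1,0)
step 3: output 2; order=[1,0,2]; indeg=(0,0,0,1,0)
step 4: output 4; order=[1,0,2,4]; indeg=(0,0,0,0,0)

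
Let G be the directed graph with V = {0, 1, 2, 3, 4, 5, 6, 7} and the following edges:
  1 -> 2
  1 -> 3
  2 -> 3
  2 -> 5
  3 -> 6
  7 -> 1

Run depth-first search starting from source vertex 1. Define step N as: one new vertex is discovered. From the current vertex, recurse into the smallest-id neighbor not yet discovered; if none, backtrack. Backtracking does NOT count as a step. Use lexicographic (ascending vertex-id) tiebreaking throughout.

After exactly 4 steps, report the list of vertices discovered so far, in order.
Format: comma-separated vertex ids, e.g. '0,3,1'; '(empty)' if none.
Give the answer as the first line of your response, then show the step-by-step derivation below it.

1,2,3,6

step 1: discover 1; path=1; order=1
step 2: discover 2; path=1>2; order=1,2
step 3: discover 3; path=1>2>3; order=1,2,3
step 4: discover 6; path=1>2>3>6; order=1,2,3,6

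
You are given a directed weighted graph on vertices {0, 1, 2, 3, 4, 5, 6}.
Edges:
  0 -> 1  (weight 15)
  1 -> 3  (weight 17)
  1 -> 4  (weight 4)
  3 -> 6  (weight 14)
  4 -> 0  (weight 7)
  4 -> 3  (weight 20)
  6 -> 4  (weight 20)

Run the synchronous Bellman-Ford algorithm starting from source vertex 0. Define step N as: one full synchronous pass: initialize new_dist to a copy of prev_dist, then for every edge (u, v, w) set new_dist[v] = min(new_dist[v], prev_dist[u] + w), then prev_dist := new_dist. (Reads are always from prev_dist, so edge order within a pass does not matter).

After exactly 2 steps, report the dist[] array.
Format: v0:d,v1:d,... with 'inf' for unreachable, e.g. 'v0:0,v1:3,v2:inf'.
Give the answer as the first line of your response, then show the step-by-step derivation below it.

v0:0,v1:15,v2:inf,v3:32,v4:19,v5:inf,v6:inf

step 1: dist = v0:0,v1:15,v2:inf,v3:inf,v4:inf,v5:inf,v6:inf
step 2: dist = v0:0,v1:15,v2:inf,v3:32,v4:19,v5:inf,v6:inf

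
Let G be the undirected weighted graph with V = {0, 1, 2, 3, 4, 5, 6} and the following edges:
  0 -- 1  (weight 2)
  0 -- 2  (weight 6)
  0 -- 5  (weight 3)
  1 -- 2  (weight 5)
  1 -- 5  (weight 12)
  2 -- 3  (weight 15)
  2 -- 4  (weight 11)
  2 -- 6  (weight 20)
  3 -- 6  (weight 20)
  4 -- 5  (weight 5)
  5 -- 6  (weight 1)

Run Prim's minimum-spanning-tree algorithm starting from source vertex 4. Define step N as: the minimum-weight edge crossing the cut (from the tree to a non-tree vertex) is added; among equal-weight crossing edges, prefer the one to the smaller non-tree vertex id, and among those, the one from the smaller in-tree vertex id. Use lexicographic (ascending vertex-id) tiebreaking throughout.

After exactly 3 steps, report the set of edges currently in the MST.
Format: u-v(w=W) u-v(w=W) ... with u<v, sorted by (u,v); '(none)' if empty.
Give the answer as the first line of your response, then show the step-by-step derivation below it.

0-5(w=3) 4-5(w=5) 5-6(w=1)

step 1: add edge 4-5 (w=5); MST = {4-5(w=5)}
step 2: add edge 5-6 (w=1); MST = {4-5(w=5) 5-6(w=1)}
step 3: add edge 0-5 (w=3); MST = {0-5(w=3) 4-5(w=5) 5-6(w=1)}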